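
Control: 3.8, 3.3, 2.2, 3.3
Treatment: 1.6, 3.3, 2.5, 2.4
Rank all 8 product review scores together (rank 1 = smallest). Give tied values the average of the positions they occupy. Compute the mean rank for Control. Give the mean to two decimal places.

5.50

Sorted (ascending): 1.6, 2.2, 2.4, 2.5, 3.3, 3.3, 3.3, 3.8
The 3 values of 3.3 occupy positions 5–7 → average rank 6.
Control values → pooled ranks: 3.8→8, 3.3→6, 2.2→2, 3.3→6
Mean rank = (8 + 6 + 2 + 6) / 4 = 5.50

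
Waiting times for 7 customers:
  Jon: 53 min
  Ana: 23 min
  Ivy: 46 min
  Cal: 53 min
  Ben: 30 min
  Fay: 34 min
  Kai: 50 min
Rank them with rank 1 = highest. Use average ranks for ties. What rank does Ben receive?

6

Sorted (descending): 53, 53, 50, 46, 34, 30, 23
The 2 values of 53 occupy positions 1–2 → average rank (1+2)/2 = 1.5.
Ben has value 30 min → rank 6.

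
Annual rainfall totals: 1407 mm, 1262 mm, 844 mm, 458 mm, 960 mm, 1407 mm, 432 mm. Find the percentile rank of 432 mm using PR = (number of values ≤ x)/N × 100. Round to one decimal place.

N = 7.
Strictly below 432: 0. Equal to 432: 1.
PR = 1/7 × 100 = 14.3

14.3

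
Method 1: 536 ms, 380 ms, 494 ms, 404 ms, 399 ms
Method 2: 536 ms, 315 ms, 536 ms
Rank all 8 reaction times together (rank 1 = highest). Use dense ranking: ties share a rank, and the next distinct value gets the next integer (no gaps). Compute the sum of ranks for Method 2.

8

Sorted (descending): 536, 536, 536, 494, 404, 399, 380, 315
The 3 values of 536 share dense rank 1.
Remaining distinct values take the next consecutive integers.
Method 2 values → pooled ranks: 536→1, 315→6, 536→1
Rank sum = 1 + 6 + 1 = 8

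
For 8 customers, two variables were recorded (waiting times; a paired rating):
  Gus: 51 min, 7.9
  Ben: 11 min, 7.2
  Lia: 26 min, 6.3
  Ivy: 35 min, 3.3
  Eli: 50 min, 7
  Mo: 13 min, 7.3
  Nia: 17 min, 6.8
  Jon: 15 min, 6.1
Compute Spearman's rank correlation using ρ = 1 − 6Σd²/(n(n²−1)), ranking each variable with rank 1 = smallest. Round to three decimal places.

Ranks of variable 1: 8, 1, 5, 6, 7, 2, 4, 3
Ranks of variable 2: 8, 6, 3, 1, 5, 7, 4, 2
d = r₁ − r₂: 0, -5, 2, 5, 2, -5, 0, 1
d²: 0, 25, 4, 25, 4, 25, 0, 1; Σd² = 84
ρ = 1 − 6·84/(8·63) = 1 − 504/504 = 0.000

0.000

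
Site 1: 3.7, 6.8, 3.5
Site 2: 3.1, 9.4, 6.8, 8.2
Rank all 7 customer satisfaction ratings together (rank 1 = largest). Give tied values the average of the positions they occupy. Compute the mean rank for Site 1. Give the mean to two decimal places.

Sorted (descending): 9.4, 8.2, 6.8, 6.8, 3.7, 3.5, 3.1
The 2 values of 6.8 occupy positions 3–4 → average rank (3+4)/2 = 3.5.
Site 1 values → pooled ranks: 3.7→5, 6.8→3.5, 3.5→6
Mean rank = (5 + 3.5 + 6) / 3 = 4.83

4.83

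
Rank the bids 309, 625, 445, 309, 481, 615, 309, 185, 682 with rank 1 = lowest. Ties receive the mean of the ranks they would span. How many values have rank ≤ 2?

1

Sorted (ascending): 185, 309, 309, 309, 445, 481, 615, 625, 682
The 3 values of 309 occupy positions 2–4 → average rank 3.
Ranks ≤ 2: {1} → 1 value.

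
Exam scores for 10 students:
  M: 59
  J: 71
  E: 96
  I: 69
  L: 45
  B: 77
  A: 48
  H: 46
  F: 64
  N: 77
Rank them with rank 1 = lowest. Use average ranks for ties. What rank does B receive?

Sorted (ascending): 45, 46, 48, 59, 64, 69, 71, 77, 77, 96
The 2 values of 77 occupy positions 8–9 → average rank (8+9)/2 = 8.5.
B has value 77 → rank 8.5.

8.5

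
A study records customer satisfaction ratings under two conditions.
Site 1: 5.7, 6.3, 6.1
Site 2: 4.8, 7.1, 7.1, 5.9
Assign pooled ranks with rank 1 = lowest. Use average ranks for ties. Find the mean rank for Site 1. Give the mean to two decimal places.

3.67

Sorted (ascending): 4.8, 5.7, 5.9, 6.1, 6.3, 7.1, 7.1
The 2 values of 7.1 occupy positions 6–7 → average rank (6+7)/2 = 6.5.
Site 1 values → pooled ranks: 5.7→2, 6.3→5, 6.1→4
Mean rank = (2 + 5 + 4) / 3 = 3.67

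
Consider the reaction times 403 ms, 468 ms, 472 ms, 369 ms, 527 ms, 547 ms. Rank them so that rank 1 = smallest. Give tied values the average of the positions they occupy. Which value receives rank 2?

Sorted (ascending): 369, 403, 468, 472, 527, 547
No ties — each value takes its position as its rank.
Rank 2 → value 403.

403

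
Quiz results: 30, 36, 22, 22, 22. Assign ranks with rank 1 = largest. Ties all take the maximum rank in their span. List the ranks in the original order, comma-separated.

Sorted (descending): 36, 30, 22, 22, 22
The 3 values of 22 occupy positions 3–5 → each gets rank 5.

2, 1, 5, 5, 5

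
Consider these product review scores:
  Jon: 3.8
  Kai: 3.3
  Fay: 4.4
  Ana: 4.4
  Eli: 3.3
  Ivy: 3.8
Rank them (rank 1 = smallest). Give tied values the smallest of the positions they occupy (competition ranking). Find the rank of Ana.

Sorted (ascending): 3.3, 3.3, 3.8, 3.8, 4.4, 4.4
The 2 values of 3.3 occupy positions 1–2 → each gets rank 1.
The 2 values of 3.8 occupy positions 3–4 → each gets rank 3.
The 2 values of 4.4 occupy positions 5–6 → each gets rank 5.
Ana has value 4.4 → rank 5.

5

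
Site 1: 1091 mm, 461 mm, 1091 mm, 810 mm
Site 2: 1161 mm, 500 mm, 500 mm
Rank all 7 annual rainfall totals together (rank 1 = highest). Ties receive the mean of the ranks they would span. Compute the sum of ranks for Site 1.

16

Sorted (descending): 1161, 1091, 1091, 810, 500, 500, 461
The 2 values of 1091 occupy positions 2–3 → average rank (2+3)/2 = 2.5.
The 2 values of 500 occupy positions 5–6 → average rank (5+6)/2 = 5.5.
Site 1 values → pooled ranks: 1091→2.5, 461→7, 1091→2.5, 810→4
Rank sum = 2.5 + 7 + 2.5 + 4 = 16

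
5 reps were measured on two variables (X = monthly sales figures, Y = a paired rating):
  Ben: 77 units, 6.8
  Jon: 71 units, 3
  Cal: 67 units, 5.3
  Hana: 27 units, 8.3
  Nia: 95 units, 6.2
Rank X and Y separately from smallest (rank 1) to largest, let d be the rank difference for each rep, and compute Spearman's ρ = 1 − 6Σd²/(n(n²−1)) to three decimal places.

-0.200

Ranks of variable 1: 4, 3, 2, 1, 5
Ranks of variable 2: 4, 1, 2, 5, 3
d = r₁ − r₂: 0, 2, 0, -4, 2
d²: 0, 4, 0, 16, 4; Σd² = 24
ρ = 1 − 6·24/(5·24) = 1 − 144/120 = -0.200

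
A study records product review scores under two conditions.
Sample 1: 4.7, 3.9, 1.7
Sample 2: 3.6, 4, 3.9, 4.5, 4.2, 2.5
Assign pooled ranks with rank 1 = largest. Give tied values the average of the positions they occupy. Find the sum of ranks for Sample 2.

29.5

Sorted (descending): 4.7, 4.5, 4.2, 4, 3.9, 3.9, 3.6, 2.5, 1.7
The 2 values of 3.9 occupy positions 5–6 → average rank (5+6)/2 = 5.5.
Sample 2 values → pooled ranks: 3.6→7, 4→4, 3.9→5.5, 4.5→2, 4.2→3, 2.5→8
Rank sum = 7 + 4 + 5.5 + 2 + 3 + 8 = 29.5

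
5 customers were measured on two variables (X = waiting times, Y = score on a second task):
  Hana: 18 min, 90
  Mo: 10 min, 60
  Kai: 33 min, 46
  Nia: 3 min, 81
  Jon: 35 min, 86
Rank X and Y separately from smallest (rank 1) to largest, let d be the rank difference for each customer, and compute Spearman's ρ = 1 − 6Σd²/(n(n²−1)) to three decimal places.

Ranks of variable 1: 3, 2, 4, 1, 5
Ranks of variable 2: 5, 2, 1, 3, 4
d = r₁ − r₂: -2, 0, 3, -2, 1
d²: 4, 0, 9, 4, 1; Σd² = 18
ρ = 1 − 6·18/(5·24) = 1 − 108/120 = 0.100

0.100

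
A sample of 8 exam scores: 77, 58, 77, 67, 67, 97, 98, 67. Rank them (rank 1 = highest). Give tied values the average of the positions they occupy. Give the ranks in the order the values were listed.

Sorted (descending): 98, 97, 77, 77, 67, 67, 67, 58
The 2 values of 77 occupy positions 3–4 → average rank (3+4)/2 = 3.5.
The 3 values of 67 occupy positions 5–7 → average rank 6.

3.5, 8, 3.5, 6, 6, 2, 1, 6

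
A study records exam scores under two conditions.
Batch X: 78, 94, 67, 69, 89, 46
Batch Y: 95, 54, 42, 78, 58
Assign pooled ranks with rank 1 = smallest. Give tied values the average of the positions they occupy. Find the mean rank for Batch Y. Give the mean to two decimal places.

5.30

Sorted (ascending): 42, 46, 54, 58, 67, 69, 78, 78, 89, 94, 95
The 2 values of 78 occupy positions 7–8 → average rank (7+8)/2 = 7.5.
Batch Y values → pooled ranks: 95→11, 54→3, 42→1, 78→7.5, 58→4
Mean rank = (11 + 3 + 1 + 7.5 + 4) / 5 = 5.30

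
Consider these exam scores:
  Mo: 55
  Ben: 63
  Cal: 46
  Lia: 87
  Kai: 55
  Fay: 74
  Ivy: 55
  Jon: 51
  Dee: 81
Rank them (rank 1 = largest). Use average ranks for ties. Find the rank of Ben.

Sorted (descending): 87, 81, 74, 63, 55, 55, 55, 51, 46
The 3 values of 55 occupy positions 5–7 → average rank 6.
Ben has value 63 → rank 4.

4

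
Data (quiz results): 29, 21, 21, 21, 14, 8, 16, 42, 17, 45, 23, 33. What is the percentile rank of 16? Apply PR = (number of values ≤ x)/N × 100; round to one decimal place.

N = 12.
Strictly below 16: 2. Equal to 16: 1.
PR = 3/12 × 100 = 25.0

25.0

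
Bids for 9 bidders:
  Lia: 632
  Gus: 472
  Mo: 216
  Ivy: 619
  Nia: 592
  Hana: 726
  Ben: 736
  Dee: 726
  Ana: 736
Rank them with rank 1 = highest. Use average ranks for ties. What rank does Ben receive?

Sorted (descending): 736, 736, 726, 726, 632, 619, 592, 472, 216
The 2 values of 736 occupy positions 1–2 → average rank (1+2)/2 = 1.5.
The 2 values of 726 occupy positions 3–4 → average rank (3+4)/2 = 3.5.
Ben has value 736 → rank 1.5.

1.5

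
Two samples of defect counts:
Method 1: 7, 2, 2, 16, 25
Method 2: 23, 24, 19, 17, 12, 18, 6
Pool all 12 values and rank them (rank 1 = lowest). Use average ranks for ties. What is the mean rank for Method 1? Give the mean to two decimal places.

5.00

Sorted (ascending): 2, 2, 6, 7, 12, 16, 17, 18, 19, 23, 24, 25
The 2 values of 2 occupy positions 1–2 → average rank (1+2)/2 = 1.5.
Method 1 values → pooled ranks: 7→4, 2→1.5, 2→1.5, 16→6, 25→12
Mean rank = (4 + 1.5 + 1.5 + 6 + 12) / 5 = 5.00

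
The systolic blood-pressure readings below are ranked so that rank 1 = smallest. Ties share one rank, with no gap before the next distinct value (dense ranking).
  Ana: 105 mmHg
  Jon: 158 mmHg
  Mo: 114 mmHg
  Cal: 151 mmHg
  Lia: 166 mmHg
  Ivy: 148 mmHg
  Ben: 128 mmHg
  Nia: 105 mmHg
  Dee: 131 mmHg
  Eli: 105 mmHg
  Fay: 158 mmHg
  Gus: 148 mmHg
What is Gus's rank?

5

Sorted (ascending): 105, 105, 105, 114, 128, 131, 148, 148, 151, 158, 158, 166
The 3 values of 105 share dense rank 1.
The 2 values of 148 share dense rank 5.
The 2 values of 158 share dense rank 7.
Remaining distinct values take the next consecutive integers.
Gus has value 148 mmHg → rank 5.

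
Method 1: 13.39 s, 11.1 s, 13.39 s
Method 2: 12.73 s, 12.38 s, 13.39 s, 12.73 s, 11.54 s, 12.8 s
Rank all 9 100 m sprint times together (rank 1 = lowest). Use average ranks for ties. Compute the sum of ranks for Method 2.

28

Sorted (ascending): 11.1, 11.54, 12.38, 12.73, 12.73, 12.8, 13.39, 13.39, 13.39
The 2 values of 12.73 occupy positions 4–5 → average rank (4+5)/2 = 4.5.
The 3 values of 13.39 occupy positions 7–9 → average rank 8.
Method 2 values → pooled ranks: 12.73→4.5, 12.38→3, 13.39→8, 12.73→4.5, 11.54→2, 12.8→6
Rank sum = 4.5 + 3 + 8 + 4.5 + 2 + 6 = 28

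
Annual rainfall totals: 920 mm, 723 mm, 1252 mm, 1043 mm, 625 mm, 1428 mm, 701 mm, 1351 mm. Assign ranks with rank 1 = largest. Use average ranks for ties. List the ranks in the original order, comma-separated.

Sorted (descending): 1428, 1351, 1252, 1043, 920, 723, 701, 625
No ties — each value takes its position as its rank.

5, 6, 3, 4, 8, 1, 7, 2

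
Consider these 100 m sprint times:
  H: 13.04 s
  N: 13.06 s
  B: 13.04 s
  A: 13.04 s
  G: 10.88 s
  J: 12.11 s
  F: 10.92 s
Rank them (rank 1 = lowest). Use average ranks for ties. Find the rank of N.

Sorted (ascending): 10.88, 10.92, 12.11, 13.04, 13.04, 13.04, 13.06
The 3 values of 13.04 occupy positions 4–6 → average rank 5.
N has value 13.06 s → rank 7.

7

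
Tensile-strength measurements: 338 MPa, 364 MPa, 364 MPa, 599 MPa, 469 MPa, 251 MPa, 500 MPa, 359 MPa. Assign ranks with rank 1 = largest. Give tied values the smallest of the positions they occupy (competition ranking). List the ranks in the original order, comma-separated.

7, 4, 4, 1, 3, 8, 2, 6

Sorted (descending): 599, 500, 469, 364, 364, 359, 338, 251
The 2 values of 364 occupy positions 4–5 → each gets rank 4.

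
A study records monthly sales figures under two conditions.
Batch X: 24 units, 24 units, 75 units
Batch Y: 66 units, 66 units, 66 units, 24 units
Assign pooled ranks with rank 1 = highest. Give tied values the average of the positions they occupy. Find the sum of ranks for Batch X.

Sorted (descending): 75, 66, 66, 66, 24, 24, 24
The 3 values of 66 occupy positions 2–4 → average rank 3.
The 3 values of 24 occupy positions 5–7 → average rank 6.
Batch X values → pooled ranks: 24→6, 24→6, 75→1
Rank sum = 6 + 6 + 1 = 13

13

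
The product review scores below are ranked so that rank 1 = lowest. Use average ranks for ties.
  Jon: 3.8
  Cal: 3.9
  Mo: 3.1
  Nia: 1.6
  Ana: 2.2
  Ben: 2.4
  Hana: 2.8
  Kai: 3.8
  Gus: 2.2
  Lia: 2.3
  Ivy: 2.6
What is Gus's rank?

2.5

Sorted (ascending): 1.6, 2.2, 2.2, 2.3, 2.4, 2.6, 2.8, 3.1, 3.8, 3.8, 3.9
The 2 values of 2.2 occupy positions 2–3 → average rank (2+3)/2 = 2.5.
The 2 values of 3.8 occupy positions 9–10 → average rank (9+10)/2 = 9.5.
Gus has value 2.2 → rank 2.5.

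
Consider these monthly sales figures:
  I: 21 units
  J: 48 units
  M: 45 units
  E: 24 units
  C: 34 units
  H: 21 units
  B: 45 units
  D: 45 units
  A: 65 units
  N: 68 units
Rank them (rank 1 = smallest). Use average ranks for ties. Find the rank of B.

6

Sorted (ascending): 21, 21, 24, 34, 45, 45, 45, 48, 65, 68
The 2 values of 21 occupy positions 1–2 → average rank (1+2)/2 = 1.5.
The 3 values of 45 occupy positions 5–7 → average rank 6.
B has value 45 units → rank 6.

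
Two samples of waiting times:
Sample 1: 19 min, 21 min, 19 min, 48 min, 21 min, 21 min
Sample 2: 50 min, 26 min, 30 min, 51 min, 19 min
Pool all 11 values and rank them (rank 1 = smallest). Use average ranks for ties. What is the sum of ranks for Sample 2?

38

Sorted (ascending): 19, 19, 19, 21, 21, 21, 26, 30, 48, 50, 51
The 3 values of 19 occupy positions 1–3 → average rank 2.
The 3 values of 21 occupy positions 4–6 → average rank 5.
Sample 2 values → pooled ranks: 50→10, 26→7, 30→8, 51→11, 19→2
Rank sum = 10 + 7 + 8 + 11 + 2 = 38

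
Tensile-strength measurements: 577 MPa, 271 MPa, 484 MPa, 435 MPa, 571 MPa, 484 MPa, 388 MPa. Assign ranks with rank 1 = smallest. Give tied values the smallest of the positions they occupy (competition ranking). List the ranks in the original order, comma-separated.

Sorted (ascending): 271, 388, 435, 484, 484, 571, 577
The 2 values of 484 occupy positions 4–5 → each gets rank 4.

7, 1, 4, 3, 6, 4, 2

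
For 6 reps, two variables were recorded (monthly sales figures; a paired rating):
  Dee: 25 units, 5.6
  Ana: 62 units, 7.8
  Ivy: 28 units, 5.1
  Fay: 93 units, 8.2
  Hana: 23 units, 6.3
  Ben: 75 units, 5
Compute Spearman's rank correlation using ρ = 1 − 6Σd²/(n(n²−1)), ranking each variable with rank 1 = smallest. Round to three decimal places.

Ranks of variable 1: 2, 4, 3, 6, 1, 5
Ranks of variable 2: 3, 5, 2, 6, 4, 1
d = r₁ − r₂: -1, -1, 1, 0, -3, 4
d²: 1, 1, 1, 0, 9, 16; Σd² = 28
ρ = 1 − 6·28/(6·35) = 1 − 168/210 = 0.200

0.200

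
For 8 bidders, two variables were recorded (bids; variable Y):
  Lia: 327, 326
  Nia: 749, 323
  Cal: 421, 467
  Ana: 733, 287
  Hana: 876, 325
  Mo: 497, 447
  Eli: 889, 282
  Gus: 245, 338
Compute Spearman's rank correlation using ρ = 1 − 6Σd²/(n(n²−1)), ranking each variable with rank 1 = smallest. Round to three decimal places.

Ranks of variable 1: 2, 6, 3, 5, 7, 4, 8, 1
Ranks of variable 2: 5, 3, 8, 2, 4, 7, 1, 6
d = r₁ − r₂: -3, 3, -5, 3, 3, -3, 7, -5
d²: 9, 9, 25, 9, 9, 9, 49, 25; Σd² = 144
ρ = 1 − 6·144/(8·63) = 1 − 864/504 = -0.714

-0.714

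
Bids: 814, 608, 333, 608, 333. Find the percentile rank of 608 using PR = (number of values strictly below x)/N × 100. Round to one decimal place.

40.0

N = 5.
Strictly below 608: 2. Equal to 608: 2.
PR = 2/5 × 100 = 40.0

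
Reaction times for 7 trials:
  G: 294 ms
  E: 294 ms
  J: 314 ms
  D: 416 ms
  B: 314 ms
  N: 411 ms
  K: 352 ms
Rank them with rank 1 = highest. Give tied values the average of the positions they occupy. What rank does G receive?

6.5

Sorted (descending): 416, 411, 352, 314, 314, 294, 294
The 2 values of 314 occupy positions 4–5 → average rank (4+5)/2 = 4.5.
The 2 values of 294 occupy positions 6–7 → average rank (6+7)/2 = 6.5.
G has value 294 ms → rank 6.5.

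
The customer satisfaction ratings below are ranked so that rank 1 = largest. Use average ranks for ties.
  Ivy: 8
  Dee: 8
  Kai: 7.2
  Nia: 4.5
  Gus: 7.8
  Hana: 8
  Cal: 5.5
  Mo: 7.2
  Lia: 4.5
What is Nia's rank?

8.5

Sorted (descending): 8, 8, 8, 7.8, 7.2, 7.2, 5.5, 4.5, 4.5
The 3 values of 8 occupy positions 1–3 → average rank 2.
The 2 values of 7.2 occupy positions 5–6 → average rank (5+6)/2 = 5.5.
The 2 values of 4.5 occupy positions 8–9 → average rank (8+9)/2 = 8.5.
Nia has value 4.5 → rank 8.5.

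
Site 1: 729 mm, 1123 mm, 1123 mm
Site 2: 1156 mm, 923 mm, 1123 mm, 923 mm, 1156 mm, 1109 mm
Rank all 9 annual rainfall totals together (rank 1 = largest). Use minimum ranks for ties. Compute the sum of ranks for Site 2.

Sorted (descending): 1156, 1156, 1123, 1123, 1123, 1109, 923, 923, 729
The 2 values of 1156 occupy positions 1–2 → each gets rank 1.
The 3 values of 1123 occupy positions 3–5 → each gets rank 3.
The 2 values of 923 occupy positions 7–8 → each gets rank 7.
Site 2 values → pooled ranks: 1156→1, 923→7, 1123→3, 923→7, 1156→1, 1109→6
Rank sum = 1 + 7 + 3 + 7 + 1 + 6 = 25

25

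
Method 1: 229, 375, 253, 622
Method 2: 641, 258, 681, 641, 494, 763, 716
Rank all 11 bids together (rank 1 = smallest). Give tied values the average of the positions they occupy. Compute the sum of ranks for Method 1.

Sorted (ascending): 229, 253, 258, 375, 494, 622, 641, 641, 681, 716, 763
The 2 values of 641 occupy positions 7–8 → average rank (7+8)/2 = 7.5.
Method 1 values → pooled ranks: 229→1, 375→4, 253→2, 622→6
Rank sum = 1 + 4 + 2 + 6 = 13

13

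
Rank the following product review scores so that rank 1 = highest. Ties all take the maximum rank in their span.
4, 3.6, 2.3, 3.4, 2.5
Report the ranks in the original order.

1, 2, 5, 3, 4

Sorted (descending): 4, 3.6, 3.4, 2.5, 2.3
No ties — each value takes its position as its rank.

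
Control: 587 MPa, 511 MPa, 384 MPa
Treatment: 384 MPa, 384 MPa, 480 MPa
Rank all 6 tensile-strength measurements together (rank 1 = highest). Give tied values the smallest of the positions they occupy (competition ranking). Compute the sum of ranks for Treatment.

11

Sorted (descending): 587, 511, 480, 384, 384, 384
The 3 values of 384 occupy positions 4–6 → each gets rank 4.
Treatment values → pooled ranks: 384→4, 384→4, 480→3
Rank sum = 4 + 4 + 3 = 11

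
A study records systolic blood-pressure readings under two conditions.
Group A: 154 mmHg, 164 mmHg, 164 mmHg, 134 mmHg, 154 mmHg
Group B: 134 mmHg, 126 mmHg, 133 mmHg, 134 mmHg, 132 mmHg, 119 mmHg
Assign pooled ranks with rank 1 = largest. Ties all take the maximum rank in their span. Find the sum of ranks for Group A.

Sorted (descending): 164, 164, 154, 154, 134, 134, 134, 133, 132, 126, 119
The 2 values of 164 occupy positions 1–2 → each gets rank 2.
The 2 values of 154 occupy positions 3–4 → each gets rank 4.
The 3 values of 134 occupy positions 5–7 → each gets rank 7.
Group A values → pooled ranks: 154→4, 164→2, 164→2, 134→7, 154→4
Rank sum = 4 + 2 + 2 + 7 + 4 = 19

19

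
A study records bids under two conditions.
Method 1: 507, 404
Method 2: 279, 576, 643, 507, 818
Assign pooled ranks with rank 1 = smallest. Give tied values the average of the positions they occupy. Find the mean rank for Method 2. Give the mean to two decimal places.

4.50

Sorted (ascending): 279, 404, 507, 507, 576, 643, 818
The 2 values of 507 occupy positions 3–4 → average rank (3+4)/2 = 3.5.
Method 2 values → pooled ranks: 279→1, 576→5, 643→6, 507→3.5, 818→7
Mean rank = (1 + 5 + 6 + 3.5 + 7) / 5 = 4.50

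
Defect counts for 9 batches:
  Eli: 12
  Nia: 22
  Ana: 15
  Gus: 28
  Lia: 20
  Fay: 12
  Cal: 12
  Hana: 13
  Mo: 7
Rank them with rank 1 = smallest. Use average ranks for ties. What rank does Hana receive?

5

Sorted (ascending): 7, 12, 12, 12, 13, 15, 20, 22, 28
The 3 values of 12 occupy positions 2–4 → average rank 3.
Hana has value 13 → rank 5.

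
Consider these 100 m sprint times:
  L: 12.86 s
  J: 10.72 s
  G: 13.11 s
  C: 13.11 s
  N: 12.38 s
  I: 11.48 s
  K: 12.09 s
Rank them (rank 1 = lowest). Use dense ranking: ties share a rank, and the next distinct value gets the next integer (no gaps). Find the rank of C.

6

Sorted (ascending): 10.72, 11.48, 12.09, 12.38, 12.86, 13.11, 13.11
The 2 values of 13.11 share dense rank 6.
Remaining distinct values take the next consecutive integers.
C has value 13.11 s → rank 6.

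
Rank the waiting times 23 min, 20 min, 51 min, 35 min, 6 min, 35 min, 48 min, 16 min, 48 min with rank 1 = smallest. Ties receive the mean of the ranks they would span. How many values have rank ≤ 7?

Sorted (ascending): 6, 16, 20, 23, 35, 35, 48, 48, 51
The 2 values of 35 occupy positions 5–6 → average rank (5+6)/2 = 5.5.
The 2 values of 48 occupy positions 7–8 → average rank (7+8)/2 = 7.5.
Ranks ≤ 7: {1, 2, 3, 4, 5.5, 5.5} → 6 values.

6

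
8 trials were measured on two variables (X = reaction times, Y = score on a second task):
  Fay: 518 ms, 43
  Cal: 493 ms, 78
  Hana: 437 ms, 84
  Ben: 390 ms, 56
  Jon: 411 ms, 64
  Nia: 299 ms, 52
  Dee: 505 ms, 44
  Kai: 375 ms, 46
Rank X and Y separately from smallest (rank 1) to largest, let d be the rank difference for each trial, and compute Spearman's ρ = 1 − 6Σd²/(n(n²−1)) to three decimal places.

Ranks of variable 1: 8, 6, 5, 3, 4, 1, 7, 2
Ranks of variable 2: 1, 7, 8, 5, 6, 4, 2, 3
d = r₁ − r₂: 7, -1, -3, -2, -2, -3, 5, -1
d²: 49, 1, 9, 4, 4, 9, 25, 1; Σd² = 102
ρ = 1 − 6·102/(8·63) = 1 − 612/504 = -0.214

-0.214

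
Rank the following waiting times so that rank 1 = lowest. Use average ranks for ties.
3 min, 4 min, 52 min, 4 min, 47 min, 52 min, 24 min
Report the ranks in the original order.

1, 2.5, 6.5, 2.5, 5, 6.5, 4

Sorted (ascending): 3, 4, 4, 24, 47, 52, 52
The 2 values of 4 occupy positions 2–3 → average rank (2+3)/2 = 2.5.
The 2 values of 52 occupy positions 6–7 → average rank (6+7)/2 = 6.5.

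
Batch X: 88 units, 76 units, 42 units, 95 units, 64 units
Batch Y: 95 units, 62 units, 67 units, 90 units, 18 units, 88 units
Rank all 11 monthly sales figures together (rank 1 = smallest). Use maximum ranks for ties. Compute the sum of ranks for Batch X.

Sorted (ascending): 18, 42, 62, 64, 67, 76, 88, 88, 90, 95, 95
The 2 values of 88 occupy positions 7–8 → each gets rank 8.
The 2 values of 95 occupy positions 10–11 → each gets rank 11.
Batch X values → pooled ranks: 88→8, 76→6, 42→2, 95→11, 64→4
Rank sum = 8 + 6 + 2 + 11 + 4 = 31

31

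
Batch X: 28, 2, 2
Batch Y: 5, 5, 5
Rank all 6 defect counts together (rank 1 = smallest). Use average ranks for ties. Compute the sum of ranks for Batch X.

Sorted (ascending): 2, 2, 5, 5, 5, 28
The 2 values of 2 occupy positions 1–2 → average rank (1+2)/2 = 1.5.
The 3 values of 5 occupy positions 3–5 → average rank 4.
Batch X values → pooled ranks: 28→6, 2→1.5, 2→1.5
Rank sum = 6 + 1.5 + 1.5 = 9

9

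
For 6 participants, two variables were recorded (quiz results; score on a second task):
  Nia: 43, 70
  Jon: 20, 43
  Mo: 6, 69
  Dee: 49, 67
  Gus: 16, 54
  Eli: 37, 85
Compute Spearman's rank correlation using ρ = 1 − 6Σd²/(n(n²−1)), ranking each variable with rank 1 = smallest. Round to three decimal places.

Ranks of variable 1: 5, 3, 1, 6, 2, 4
Ranks of variable 2: 5, 1, 4, 3, 2, 6
d = r₁ − r₂: 0, 2, -3, 3, 0, -2
d²: 0, 4, 9, 9, 0, 4; Σd² = 26
ρ = 1 − 6·26/(6·35) = 1 − 156/210 = 0.257

0.257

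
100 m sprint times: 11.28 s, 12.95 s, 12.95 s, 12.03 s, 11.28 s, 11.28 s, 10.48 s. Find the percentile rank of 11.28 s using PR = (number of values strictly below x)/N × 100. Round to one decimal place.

N = 7.
Strictly below 11.28: 1. Equal to 11.28: 3.
PR = 1/7 × 100 = 14.3

14.3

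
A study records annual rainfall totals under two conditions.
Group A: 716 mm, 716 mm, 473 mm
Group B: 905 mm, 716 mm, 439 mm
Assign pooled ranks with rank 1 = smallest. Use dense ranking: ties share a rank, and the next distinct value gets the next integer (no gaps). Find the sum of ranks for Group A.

8

Sorted (ascending): 439, 473, 716, 716, 716, 905
The 3 values of 716 share dense rank 3.
Remaining distinct values take the next consecutive integers.
Group A values → pooled ranks: 716→3, 716→3, 473→2
Rank sum = 3 + 3 + 2 = 8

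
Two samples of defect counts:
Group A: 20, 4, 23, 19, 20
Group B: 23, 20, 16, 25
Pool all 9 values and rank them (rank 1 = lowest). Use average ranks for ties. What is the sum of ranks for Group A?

Sorted (ascending): 4, 16, 19, 20, 20, 20, 23, 23, 25
The 3 values of 20 occupy positions 4–6 → average rank 5.
The 2 values of 23 occupy positions 7–8 → average rank (7+8)/2 = 7.5.
Group A values → pooled ranks: 20→5, 4→1, 23→7.5, 19→3, 20→5
Rank sum = 5 + 1 + 7.5 + 3 + 5 = 21.5

21.5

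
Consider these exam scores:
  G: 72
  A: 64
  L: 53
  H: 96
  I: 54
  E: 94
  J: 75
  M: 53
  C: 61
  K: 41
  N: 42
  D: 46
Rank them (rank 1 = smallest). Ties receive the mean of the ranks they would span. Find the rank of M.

Sorted (ascending): 41, 42, 46, 53, 53, 54, 61, 64, 72, 75, 94, 96
The 2 values of 53 occupy positions 4–5 → average rank (4+5)/2 = 4.5.
M has value 53 → rank 4.5.

4.5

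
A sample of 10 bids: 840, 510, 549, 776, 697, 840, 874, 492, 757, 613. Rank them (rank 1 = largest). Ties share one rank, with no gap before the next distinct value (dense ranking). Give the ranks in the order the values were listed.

Sorted (descending): 874, 840, 840, 776, 757, 697, 613, 549, 510, 492
The 2 values of 840 share dense rank 2.
Remaining distinct values take the next consecutive integers.

2, 8, 7, 3, 5, 2, 1, 9, 4, 6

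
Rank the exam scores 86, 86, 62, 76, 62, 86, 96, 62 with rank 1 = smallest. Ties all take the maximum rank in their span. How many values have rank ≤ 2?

0

Sorted (ascending): 62, 62, 62, 76, 86, 86, 86, 96
The 3 values of 62 occupy positions 1–3 → each gets rank 3.
The 3 values of 86 occupy positions 5–7 → each gets rank 7.
Ranks ≤ 2: {} → 0 values.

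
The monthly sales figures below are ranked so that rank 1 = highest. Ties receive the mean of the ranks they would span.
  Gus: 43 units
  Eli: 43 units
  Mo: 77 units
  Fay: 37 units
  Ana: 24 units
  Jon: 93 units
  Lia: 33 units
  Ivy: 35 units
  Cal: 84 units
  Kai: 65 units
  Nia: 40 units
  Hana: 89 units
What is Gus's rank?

Sorted (descending): 93, 89, 84, 77, 65, 43, 43, 40, 37, 35, 33, 24
The 2 values of 43 occupy positions 6–7 → average rank (6+7)/2 = 6.5.
Gus has value 43 units → rank 6.5.

6.5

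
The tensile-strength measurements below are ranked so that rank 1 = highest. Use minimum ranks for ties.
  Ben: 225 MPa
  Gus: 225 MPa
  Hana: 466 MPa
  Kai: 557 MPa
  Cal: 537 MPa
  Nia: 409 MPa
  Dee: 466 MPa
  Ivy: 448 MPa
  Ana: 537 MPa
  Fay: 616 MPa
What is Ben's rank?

Sorted (descending): 616, 557, 537, 537, 466, 466, 448, 409, 225, 225
The 2 values of 537 occupy positions 3–4 → each gets rank 3.
The 2 values of 466 occupy positions 5–6 → each gets rank 5.
The 2 values of 225 occupy positions 9–10 → each gets rank 9.
Ben has value 225 MPa → rank 9.

9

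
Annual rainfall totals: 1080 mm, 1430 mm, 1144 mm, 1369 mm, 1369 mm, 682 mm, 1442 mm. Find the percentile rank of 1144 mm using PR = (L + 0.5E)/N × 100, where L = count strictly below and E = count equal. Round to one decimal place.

N = 7.
Strictly below 1144: 2. Equal to 1144: 1.
PR = (2 + 0.5·1)/7 × 100 = 35.7

35.7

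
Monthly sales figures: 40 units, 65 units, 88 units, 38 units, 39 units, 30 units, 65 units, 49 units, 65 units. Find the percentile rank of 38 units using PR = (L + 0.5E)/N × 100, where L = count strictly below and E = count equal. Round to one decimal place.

N = 9.
Strictly below 38: 1. Equal to 38: 1.
PR = (1 + 0.5·1)/9 × 100 = 16.7

16.7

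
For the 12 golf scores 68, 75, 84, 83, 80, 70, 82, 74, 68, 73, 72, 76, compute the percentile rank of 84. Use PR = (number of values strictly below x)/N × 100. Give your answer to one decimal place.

91.7

N = 12.
Strictly below 84: 11. Equal to 84: 1.
PR = 11/12 × 100 = 91.7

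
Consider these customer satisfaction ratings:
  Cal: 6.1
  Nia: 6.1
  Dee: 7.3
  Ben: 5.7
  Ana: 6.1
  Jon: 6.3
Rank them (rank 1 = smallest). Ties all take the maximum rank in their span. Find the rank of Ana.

Sorted (ascending): 5.7, 6.1, 6.1, 6.1, 6.3, 7.3
The 3 values of 6.1 occupy positions 2–4 → each gets rank 4.
Ana has value 6.1 → rank 4.

4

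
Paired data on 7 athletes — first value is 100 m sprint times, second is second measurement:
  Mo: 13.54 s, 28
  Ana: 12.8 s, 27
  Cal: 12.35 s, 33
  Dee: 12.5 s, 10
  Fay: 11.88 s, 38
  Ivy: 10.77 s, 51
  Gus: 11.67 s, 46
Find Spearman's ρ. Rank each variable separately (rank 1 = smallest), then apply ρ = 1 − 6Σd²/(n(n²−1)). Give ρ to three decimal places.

-0.857

Ranks of variable 1: 7, 6, 4, 5, 3, 1, 2
Ranks of variable 2: 3, 2, 4, 1, 5, 7, 6
d = r₁ − r₂: 4, 4, 0, 4, -2, -6, -4
d²: 16, 16, 0, 16, 4, 36, 16; Σd² = 104
ρ = 1 − 6·104/(7·48) = 1 − 624/336 = -0.857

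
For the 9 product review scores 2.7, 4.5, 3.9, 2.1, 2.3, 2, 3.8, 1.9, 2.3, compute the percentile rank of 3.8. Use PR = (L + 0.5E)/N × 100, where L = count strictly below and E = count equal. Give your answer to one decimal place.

72.2

N = 9.
Strictly below 3.8: 6. Equal to 3.8: 1.
PR = (6 + 0.5·1)/9 × 100 = 72.2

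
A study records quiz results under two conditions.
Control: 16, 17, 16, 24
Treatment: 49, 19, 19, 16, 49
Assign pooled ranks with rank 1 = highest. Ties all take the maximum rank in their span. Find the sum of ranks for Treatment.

Sorted (descending): 49, 49, 24, 19, 19, 17, 16, 16, 16
The 2 values of 49 occupy positions 1–2 → each gets rank 2.
The 2 values of 19 occupy positions 4–5 → each gets rank 5.
The 3 values of 16 occupy positions 7–9 → each gets rank 9.
Treatment values → pooled ranks: 49→2, 19→5, 19→5, 16→9, 49→2
Rank sum = 2 + 5 + 5 + 9 + 2 = 23

23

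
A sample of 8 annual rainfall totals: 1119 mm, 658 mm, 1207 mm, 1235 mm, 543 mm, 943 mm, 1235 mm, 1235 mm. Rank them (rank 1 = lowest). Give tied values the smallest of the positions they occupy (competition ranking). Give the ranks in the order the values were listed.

4, 2, 5, 6, 1, 3, 6, 6

Sorted (ascending): 543, 658, 943, 1119, 1207, 1235, 1235, 1235
The 3 values of 1235 occupy positions 6–8 → each gets rank 6.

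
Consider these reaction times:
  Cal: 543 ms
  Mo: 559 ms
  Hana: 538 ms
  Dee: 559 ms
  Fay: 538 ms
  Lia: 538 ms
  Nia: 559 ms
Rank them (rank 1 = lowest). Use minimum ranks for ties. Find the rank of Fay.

1

Sorted (ascending): 538, 538, 538, 543, 559, 559, 559
The 3 values of 538 occupy positions 1–3 → each gets rank 1.
The 3 values of 559 occupy positions 5–7 → each gets rank 5.
Fay has value 538 ms → rank 1.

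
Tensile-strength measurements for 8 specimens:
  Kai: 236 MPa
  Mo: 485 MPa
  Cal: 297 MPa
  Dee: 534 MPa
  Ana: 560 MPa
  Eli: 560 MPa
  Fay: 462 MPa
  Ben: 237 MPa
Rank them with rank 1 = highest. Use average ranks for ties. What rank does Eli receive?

1.5

Sorted (descending): 560, 560, 534, 485, 462, 297, 237, 236
The 2 values of 560 occupy positions 1–2 → average rank (1+2)/2 = 1.5.
Eli has value 560 MPa → rank 1.5.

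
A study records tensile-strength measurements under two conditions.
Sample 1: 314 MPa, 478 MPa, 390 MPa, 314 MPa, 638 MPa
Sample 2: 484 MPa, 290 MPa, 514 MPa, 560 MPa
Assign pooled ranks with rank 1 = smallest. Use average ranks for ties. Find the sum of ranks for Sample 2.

22

Sorted (ascending): 290, 314, 314, 390, 478, 484, 514, 560, 638
The 2 values of 314 occupy positions 2–3 → average rank (2+3)/2 = 2.5.
Sample 2 values → pooled ranks: 484→6, 290→1, 514→7, 560→8
Rank sum = 6 + 1 + 7 + 8 = 22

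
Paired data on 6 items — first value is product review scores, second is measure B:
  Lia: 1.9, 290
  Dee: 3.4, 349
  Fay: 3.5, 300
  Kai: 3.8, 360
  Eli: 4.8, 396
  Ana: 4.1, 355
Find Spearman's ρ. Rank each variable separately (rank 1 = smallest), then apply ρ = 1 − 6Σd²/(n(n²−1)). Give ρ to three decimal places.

Ranks of variable 1: 1, 2, 3, 4, 6, 5
Ranks of variable 2: 1, 3, 2, 5, 6, 4
d = r₁ − r₂: 0, -1, 1, -1, 0, 1
d²: 0, 1, 1, 1, 0, 1; Σd² = 4
ρ = 1 − 6·4/(6·35) = 1 − 24/210 = 0.886

0.886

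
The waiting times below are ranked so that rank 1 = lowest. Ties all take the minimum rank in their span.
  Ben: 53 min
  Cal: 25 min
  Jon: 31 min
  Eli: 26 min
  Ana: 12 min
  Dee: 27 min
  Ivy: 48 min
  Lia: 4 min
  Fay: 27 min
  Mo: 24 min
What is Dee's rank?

6

Sorted (ascending): 4, 12, 24, 25, 26, 27, 27, 31, 48, 53
The 2 values of 27 occupy positions 6–7 → each gets rank 6.
Dee has value 27 min → rank 6.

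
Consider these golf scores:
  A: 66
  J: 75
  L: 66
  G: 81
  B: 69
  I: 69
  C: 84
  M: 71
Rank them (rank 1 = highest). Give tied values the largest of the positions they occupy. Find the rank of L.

8

Sorted (descending): 84, 81, 75, 71, 69, 69, 66, 66
The 2 values of 69 occupy positions 5–6 → each gets rank 6.
The 2 values of 66 occupy positions 7–8 → each gets rank 8.
L has value 66 → rank 8.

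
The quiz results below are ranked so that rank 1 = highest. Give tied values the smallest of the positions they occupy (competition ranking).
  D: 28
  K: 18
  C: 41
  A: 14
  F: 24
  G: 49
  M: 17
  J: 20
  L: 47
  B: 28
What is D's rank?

Sorted (descending): 49, 47, 41, 28, 28, 24, 20, 18, 17, 14
The 2 values of 28 occupy positions 4–5 → each gets rank 4.
D has value 28 → rank 4.

4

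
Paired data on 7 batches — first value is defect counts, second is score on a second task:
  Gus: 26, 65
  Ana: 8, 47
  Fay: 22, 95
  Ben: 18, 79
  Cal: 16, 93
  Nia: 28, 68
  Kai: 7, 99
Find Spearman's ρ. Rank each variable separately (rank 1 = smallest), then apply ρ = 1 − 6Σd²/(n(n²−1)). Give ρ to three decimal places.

Ranks of variable 1: 6, 2, 5, 4, 3, 7, 1
Ranks of variable 2: 2, 1, 6, 4, 5, 3, 7
d = r₁ − r₂: 4, 1, -1, 0, -2, 4, -6
d²: 16, 1, 1, 0, 4, 16, 36; Σd² = 74
ρ = 1 − 6·74/(7·48) = 1 − 444/336 = -0.321

-0.321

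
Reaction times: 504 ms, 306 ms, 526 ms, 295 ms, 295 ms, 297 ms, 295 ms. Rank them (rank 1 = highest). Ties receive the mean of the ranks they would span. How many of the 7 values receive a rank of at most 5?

Sorted (descending): 526, 504, 306, 297, 295, 295, 295
The 3 values of 295 occupy positions 5–7 → average rank 6.
Ranks ≤ 5: {1, 2, 3, 4} → 4 values.

4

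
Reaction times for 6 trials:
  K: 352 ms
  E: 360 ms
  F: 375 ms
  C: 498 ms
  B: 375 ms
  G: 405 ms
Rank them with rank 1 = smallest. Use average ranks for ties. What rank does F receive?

3.5

Sorted (ascending): 352, 360, 375, 375, 405, 498
The 2 values of 375 occupy positions 3–4 → average rank (3+4)/2 = 3.5.
F has value 375 ms → rank 3.5.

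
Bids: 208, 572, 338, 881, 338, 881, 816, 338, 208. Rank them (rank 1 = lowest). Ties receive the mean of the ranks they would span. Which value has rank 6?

Sorted (ascending): 208, 208, 338, 338, 338, 572, 816, 881, 881
The 2 values of 208 occupy positions 1–2 → average rank (1+2)/2 = 1.5.
The 3 values of 338 occupy positions 3–5 → average rank 4.
The 2 values of 881 occupy positions 8–9 → average rank (8+9)/2 = 8.5.
Rank 6 → value 572.

572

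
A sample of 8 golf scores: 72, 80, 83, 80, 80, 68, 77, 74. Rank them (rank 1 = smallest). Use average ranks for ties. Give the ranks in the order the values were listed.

Sorted (ascending): 68, 72, 74, 77, 80, 80, 80, 83
The 3 values of 80 occupy positions 5–7 → average rank 6.

2, 6, 8, 6, 6, 1, 4, 3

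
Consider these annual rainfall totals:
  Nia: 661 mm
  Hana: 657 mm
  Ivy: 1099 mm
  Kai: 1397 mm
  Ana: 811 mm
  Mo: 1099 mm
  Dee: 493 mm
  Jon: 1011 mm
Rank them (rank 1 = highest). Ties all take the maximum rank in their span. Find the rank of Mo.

Sorted (descending): 1397, 1099, 1099, 1011, 811, 661, 657, 493
The 2 values of 1099 occupy positions 2–3 → each gets rank 3.
Mo has value 1099 mm → rank 3.

3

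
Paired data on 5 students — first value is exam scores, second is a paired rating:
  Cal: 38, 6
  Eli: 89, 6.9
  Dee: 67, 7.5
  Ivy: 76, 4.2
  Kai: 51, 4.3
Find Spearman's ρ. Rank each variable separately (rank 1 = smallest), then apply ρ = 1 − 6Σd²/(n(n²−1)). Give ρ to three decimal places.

Ranks of variable 1: 1, 5, 3, 4, 2
Ranks of variable 2: 3, 4, 5, 1, 2
d = r₁ − r₂: -2, 1, -2, 3, 0
d²: 4, 1, 4, 9, 0; Σd² = 18
ρ = 1 − 6·18/(5·24) = 1 − 108/120 = 0.100

0.100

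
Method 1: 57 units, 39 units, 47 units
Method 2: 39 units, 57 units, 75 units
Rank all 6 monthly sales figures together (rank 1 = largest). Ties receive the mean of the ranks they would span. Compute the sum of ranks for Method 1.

Sorted (descending): 75, 57, 57, 47, 39, 39
The 2 values of 57 occupy positions 2–3 → average rank (2+3)/2 = 2.5.
The 2 values of 39 occupy positions 5–6 → average rank (5+6)/2 = 5.5.
Method 1 values → pooled ranks: 57→2.5, 39→5.5, 47→4
Rank sum = 2.5 + 5.5 + 4 = 12

12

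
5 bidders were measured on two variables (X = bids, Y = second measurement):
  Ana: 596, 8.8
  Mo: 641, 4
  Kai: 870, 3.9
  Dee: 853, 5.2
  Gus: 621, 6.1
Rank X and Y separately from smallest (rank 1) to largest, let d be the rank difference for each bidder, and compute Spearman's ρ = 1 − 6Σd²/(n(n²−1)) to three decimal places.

-0.900

Ranks of variable 1: 1, 3, 5, 4, 2
Ranks of variable 2: 5, 2, 1, 3, 4
d = r₁ − r₂: -4, 1, 4, 1, -2
d²: 16, 1, 16, 1, 4; Σd² = 38
ρ = 1 − 6·38/(5·24) = 1 − 228/120 = -0.900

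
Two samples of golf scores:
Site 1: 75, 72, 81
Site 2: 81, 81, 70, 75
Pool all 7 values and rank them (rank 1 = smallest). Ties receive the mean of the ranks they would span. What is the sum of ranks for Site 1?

Sorted (ascending): 70, 72, 75, 75, 81, 81, 81
The 2 values of 75 occupy positions 3–4 → average rank (3+4)/2 = 3.5.
The 3 values of 81 occupy positions 5–7 → average rank 6.
Site 1 values → pooled ranks: 75→3.5, 72→2, 81→6
Rank sum = 3.5 + 2 + 6 = 11.5

11.5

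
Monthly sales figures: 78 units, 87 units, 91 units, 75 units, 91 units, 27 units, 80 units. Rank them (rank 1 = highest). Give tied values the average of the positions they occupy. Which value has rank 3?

Sorted (descending): 91, 91, 87, 80, 78, 75, 27
The 2 values of 91 occupy positions 1–2 → average rank (1+2)/2 = 1.5.
Rank 3 → value 87.

87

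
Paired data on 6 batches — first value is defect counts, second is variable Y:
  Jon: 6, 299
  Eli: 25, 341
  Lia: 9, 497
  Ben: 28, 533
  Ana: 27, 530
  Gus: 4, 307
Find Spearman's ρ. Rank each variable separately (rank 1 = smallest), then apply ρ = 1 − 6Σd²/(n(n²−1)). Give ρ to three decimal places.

Ranks of variable 1: 2, 4, 3, 6, 5, 1
Ranks of variable 2: 1, 3, 4, 6, 5, 2
d = r₁ − r₂: 1, 1, -1, 0, 0, -1
d²: 1, 1, 1, 0, 0, 1; Σd² = 4
ρ = 1 − 6·4/(6·35) = 1 − 24/210 = 0.886

0.886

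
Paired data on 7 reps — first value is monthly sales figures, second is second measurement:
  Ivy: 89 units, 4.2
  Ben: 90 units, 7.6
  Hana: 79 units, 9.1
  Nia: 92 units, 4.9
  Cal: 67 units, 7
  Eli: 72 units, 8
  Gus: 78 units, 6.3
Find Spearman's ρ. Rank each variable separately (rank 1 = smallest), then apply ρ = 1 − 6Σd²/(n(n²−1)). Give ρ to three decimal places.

Ranks of variable 1: 5, 6, 4, 7, 1, 2, 3
Ranks of variable 2: 1, 5, 7, 2, 4, 6, 3
d = r₁ − r₂: 4, 1, -3, 5, -3, -4, 0
d²: 16, 1, 9, 25, 9, 16, 0; Σd² = 76
ρ = 1 − 6·76/(7·48) = 1 − 456/336 = -0.357

-0.357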